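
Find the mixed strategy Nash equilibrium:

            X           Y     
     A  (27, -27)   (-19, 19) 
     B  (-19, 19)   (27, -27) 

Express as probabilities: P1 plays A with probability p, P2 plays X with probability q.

p = 0.5, q = 0.5

Work:
Find probabilities that make opponent indifferent:
P2 chooses q to make P1 indifferent between A and B
P1 chooses p to make P2 indifferent between X and Y
Mixed NE: P1 plays (A: 0.5, B: 0.5), P2 plays (X: 0.5, Y: 0.5)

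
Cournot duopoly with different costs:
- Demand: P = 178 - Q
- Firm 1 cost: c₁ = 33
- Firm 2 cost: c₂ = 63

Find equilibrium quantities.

q₁* = 58.33, q₂* = 28.33

Work:
Reaction: q₁ = (178 - 33 - q₂)/2
Reaction: q₂ = (178 - 63 - q₁)/2
Solve simultaneously:
q₁* = (178 - 2×33 + 63)/3 = 58.33
q₂* = (178 - 2×63 + 33)/3 = 28.33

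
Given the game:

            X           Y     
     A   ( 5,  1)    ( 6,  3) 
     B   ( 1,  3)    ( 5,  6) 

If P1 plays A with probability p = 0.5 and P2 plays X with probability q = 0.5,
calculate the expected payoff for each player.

E[P1] = 4.25, E[P2] = 3.25

Work:
E[P1] = p·q·π₁(A,X) + p·(1-q)·π₁(A,Y) + (1-p)·q·π₁(B,X) + (1-p)·(1-q)·π₁(B,Y)
= 0.5·0.5·5 + 0.5·0.5·6 + 0.5·0.5·1 + 0.5·0.5·5
= 4.25

E[P2] = 3.25 (similar calculation)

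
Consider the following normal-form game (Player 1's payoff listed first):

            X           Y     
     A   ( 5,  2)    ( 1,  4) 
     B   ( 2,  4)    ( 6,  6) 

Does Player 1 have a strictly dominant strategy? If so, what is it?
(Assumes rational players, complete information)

No strictly dominant strategy exists for Player 1

Work:
A strategy strictly dominates another if it gives a strictly higher payoff against every opponent action. Compare each pair of P1's strategies column-by-column:
  A vs B: [5 vs 2, 1 vs 6] → A does not strictly dominate B (column Y: 1 ≤ 6)
  B vs A: [2 vs 5, 6 vs 1] → B does not strictly dominate A (column X: 2 ≤ 5)
No single strategy strictly dominates all others → no strictly dominant strategy.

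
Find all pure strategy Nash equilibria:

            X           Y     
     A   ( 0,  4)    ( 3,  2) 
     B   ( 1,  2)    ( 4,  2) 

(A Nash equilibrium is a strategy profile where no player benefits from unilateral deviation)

Nash equilibrium: (B, X), (B, Y)

Work:
Best responses:
  P1 vs X: payoffs [0, 1] → best response B (payoff 1)
  P1 vs Y: payoffs [3, 4] → best response B (payoff 4)
  P2 vs A: payoffs [4, 2] → best response X (payoff 4)
  P2 vs B: payoffs [2, 2] → best response X/Y (payoff 2)
Mutual best responses: (B,X), (B,Y) → Nash equilibria.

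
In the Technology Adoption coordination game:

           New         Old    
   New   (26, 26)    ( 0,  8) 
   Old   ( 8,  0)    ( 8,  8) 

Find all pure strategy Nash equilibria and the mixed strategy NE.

Pure NE: (New, New) and (Old, Old); Mixed NE: p = 0.3077, q = 0.3077

Work:
Check pure NE:
(New, New): (26, 26) - no unilateral deviation beneficial
(Old, Old): (8, 8) - no unilateral deviation beneficial
Mixed NE: P1 plays New with p = 0.3077, P2 plays New with q = 0.3077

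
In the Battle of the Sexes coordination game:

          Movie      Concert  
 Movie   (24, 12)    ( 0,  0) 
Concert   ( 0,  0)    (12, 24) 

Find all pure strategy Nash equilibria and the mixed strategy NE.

Pure NE: (Movie, Movie) and (Concert, Concert); Mixed NE: p = 0.6667, q = 0.3333

Work:
Check pure NE:
(Movie, Movie): (24, 12) - no unilateral deviation beneficial
(Concert, Concert): (12, 24) - no unilateral deviation beneficial
Mixed NE: P1 plays Movie with p = 0.6667, P2 plays Movie with q = 0.3333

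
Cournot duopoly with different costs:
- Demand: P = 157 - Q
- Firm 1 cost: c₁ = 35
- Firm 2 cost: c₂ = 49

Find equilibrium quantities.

q₁* = 45.33, q₂* = 31.33

Work:
Reaction: q₁ = (157 - 35 - q₂)/2
Reaction: q₂ = (157 - 49 - q₁)/2
Solve simultaneously:
q₁* = (157 - 2×35 + 49)/3 = 45.33
q₂* = (157 - 2×49 + 35)/3 = 31.33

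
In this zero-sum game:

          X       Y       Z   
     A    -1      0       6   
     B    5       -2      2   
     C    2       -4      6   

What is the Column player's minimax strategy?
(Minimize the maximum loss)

Column should play Y, value = 0

Work:
Column player minimizes Row's maximum payoff:
Column X: max payoff to Row = 5
Column Y: max payoff to Row = 0
Column Z: max payoff to Row = 6
Minimum is 0, achieved by column Y.
Minimax strategy: Y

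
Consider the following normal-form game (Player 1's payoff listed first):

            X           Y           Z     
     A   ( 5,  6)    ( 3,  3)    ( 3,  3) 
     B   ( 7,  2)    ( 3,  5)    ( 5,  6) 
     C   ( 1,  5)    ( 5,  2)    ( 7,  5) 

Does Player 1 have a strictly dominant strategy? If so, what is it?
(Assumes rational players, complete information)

No strictly dominant strategy exists for Player 1

Work:
A strategy strictly dominates another if it gives a strictly higher payoff against every opponent action. Compare each pair of P1's strategies column-by-column:
  A vs B: [5 vs 7, 3 vs 3, 3 vs 5] → A does not strictly dominate B (column X: 5 ≤ 7)
  A vs C: [5 vs 1, 3 vs 5, 3 vs 7] → A does not strictly dominate C (column Y: 3 ≤ 5)
  B vs A: [7 vs 5, 3 vs 3, 5 vs 3] → B does not strictly dominate A (column Y: 3 ≤ 3)
  B vs C: [7 vs 1, 3 vs 5, 5 vs 7] → B does not strictly dominate C (column Y: 3 ≤ 5)
  C vs A: [1 vs 5, 5 vs 3, 7 vs 3] → C does not strictly dominate A (column X: 1 ≤ 5)
  C vs B: [1 vs 7, 5 vs 3, 7 vs 5] → C does not strictly dominate B (column X: 1 ≤ 7)
No single strategy strictly dominates all others → no strictly dominant strategy.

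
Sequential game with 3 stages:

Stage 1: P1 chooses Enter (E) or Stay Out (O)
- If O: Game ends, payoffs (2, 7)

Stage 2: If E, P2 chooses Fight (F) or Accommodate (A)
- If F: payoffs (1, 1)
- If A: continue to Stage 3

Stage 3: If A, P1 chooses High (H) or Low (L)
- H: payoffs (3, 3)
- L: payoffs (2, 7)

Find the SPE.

SPE: (E, A, H); Outcome (3, 3)

Work:
Stage 3: P1 chooses H (3 vs 2)
Stage 2: P2: F->1, A->3 (anticipating H). Choose A
Stage 1: P1: O->2, E->3 (anticipating A, H). Choose E
SPE path: E -> A -> H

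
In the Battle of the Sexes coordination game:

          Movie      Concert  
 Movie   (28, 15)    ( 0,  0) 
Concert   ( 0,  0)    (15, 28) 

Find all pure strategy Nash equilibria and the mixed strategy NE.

Pure NE: (Movie, Movie) and (Concert, Concert); Mixed NE: p = 0.6512, q = 0.3488

Work:
Check pure NE:
(Movie, Movie): (28, 15) - no unilateral deviation beneficial
(Concert, Concert): (15, 28) - no unilateral deviation beneficial
Mixed NE: P1 plays Movie with p = 0.6512, P2 plays Movie with q = 0.3488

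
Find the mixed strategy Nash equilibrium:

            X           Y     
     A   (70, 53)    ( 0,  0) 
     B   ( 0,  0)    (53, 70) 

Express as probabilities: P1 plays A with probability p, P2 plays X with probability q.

p = 0.5691, q = 0.4309

Work:
Find probabilities that make opponent indifferent:
P2 chooses q to make P1 indifferent between A and B
P1 chooses p to make P2 indifferent between X and Y
Mixed NE: P1 plays (A: 0.5691, B: 0.4309), P2 plays (X: 0.4309, Y: 0.5691)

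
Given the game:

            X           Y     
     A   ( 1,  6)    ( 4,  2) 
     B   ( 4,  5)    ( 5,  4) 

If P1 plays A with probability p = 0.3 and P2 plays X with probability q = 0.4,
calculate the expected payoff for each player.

E[P1] = 4.06, E[P2] = 4.16

Work:
E[P1] = p·q·π₁(A,X) + p·(1-q)·π₁(A,Y) + (1-p)·q·π₁(B,X) + (1-p)·(1-q)·π₁(B,Y)
= 0.3·0.4·1 + 0.3·0.6·4 + 0.7·0.4·4 + 0.7·0.6·5
= 4.06

E[P2] = 4.16 (similar calculation)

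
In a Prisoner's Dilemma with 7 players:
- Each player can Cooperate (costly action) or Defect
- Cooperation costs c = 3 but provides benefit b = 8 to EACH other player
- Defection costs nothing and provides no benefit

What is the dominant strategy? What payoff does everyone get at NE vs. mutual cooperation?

Dominant: Defect; NE payoff = 0; Coop payoff = 45

Work:
Defect dominates (saves cost c = 3, benefit to others is external)
NE: All defect → everyone gets 0
If all cooperate: each receives (6)×8 - 3 = 45
Social dilemma: 45 > 0 but NE gives 0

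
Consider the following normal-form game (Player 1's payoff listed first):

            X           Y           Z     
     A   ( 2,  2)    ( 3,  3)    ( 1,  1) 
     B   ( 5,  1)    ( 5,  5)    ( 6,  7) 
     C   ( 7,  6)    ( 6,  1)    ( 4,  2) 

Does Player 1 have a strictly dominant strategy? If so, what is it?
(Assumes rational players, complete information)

No strictly dominant strategy exists for Player 1

Work:
A strategy strictly dominates another if it gives a strictly higher payoff against every opponent action. Compare each pair of P1's strategies column-by-column:
  A vs B: [2 vs 5, 3 vs 5, 1 vs 6] → A does not strictly dominate B (column X: 2 ≤ 5)
  A vs C: [2 vs 7, 3 vs 6, 1 vs 4] → A does not strictly dominate C (column X: 2 ≤ 7)
  B vs A: [5 vs 2, 5 vs 3, 6 vs 1] → B strictly dominates A
  B vs C: [5 vs 7, 5 vs 6, 6 vs 4] → B does not strictly dominate C (column X: 5 ≤ 7)
  C vs A: [7 vs 2, 6 vs 3, 4 vs 1] → C strictly dominates A
  C vs B: [7 vs 5, 6 vs 5, 4 vs 6] → C does not strictly dominate B (column Z: 4 ≤ 6)
No single strategy strictly dominates all others → no strictly dominant strategy.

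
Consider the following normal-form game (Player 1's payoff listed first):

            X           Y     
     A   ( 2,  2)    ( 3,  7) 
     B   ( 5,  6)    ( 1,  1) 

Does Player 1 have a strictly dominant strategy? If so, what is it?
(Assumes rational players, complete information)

No strictly dominant strategy exists for Player 1

Work:
A strategy strictly dominates another if it gives a strictly higher payoff against every opponent action. Compare each pair of P1's strategies column-by-column:
  A vs B: [2 vs 5, 3 vs 1] → A does not strictly dominate B (column X: 2 ≤ 5)
  B vs A: [5 vs 2, 1 vs 3] → B does not strictly dominate A (column Y: 1 ≤ 3)
No single strategy strictly dominates all others → no strictly dominant strategy.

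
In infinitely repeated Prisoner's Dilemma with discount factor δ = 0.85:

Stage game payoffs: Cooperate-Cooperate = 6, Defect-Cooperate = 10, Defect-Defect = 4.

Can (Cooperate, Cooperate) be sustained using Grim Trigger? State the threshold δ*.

δ* = 0.6667; since δ = 0.85 ≥ 0.6667, cooperation can be sustained

Work:
For Grim Trigger:
Cooperate forever: 6/(1-δ)
Defect then punished: 10 + 4·δ/(1-δ)
Need: 6/(1-δ) ≥ 10 + 4·δ/(1-δ)
Solving: δ ≥ (T-R)/(T-P) = (10-6)/(10-4) = 0.6667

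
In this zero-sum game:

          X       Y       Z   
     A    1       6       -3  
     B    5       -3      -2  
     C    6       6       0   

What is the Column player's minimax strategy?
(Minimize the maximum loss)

Column should play Z, value = 0

Work:
Column player minimizes Row's maximum payoff:
Column X: max payoff to Row = 6
Column Y: max payoff to Row = 6
Column Z: max payoff to Row = 0
Minimum is 0, achieved by column Z.
Minimax strategy: Z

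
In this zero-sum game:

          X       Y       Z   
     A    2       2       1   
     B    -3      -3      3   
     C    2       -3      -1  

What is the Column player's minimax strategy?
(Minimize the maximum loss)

Column should play X or Y (all achieve the minimum), value = 2

Work:
Column player minimizes Row's maximum payoff:
Column X: max payoff to Row = 2
Column Y: max payoff to Row = 2
Column Z: max payoff to Row = 3
Minimum is 2, achieved by columns X, Y (tied).
Each of X or Y is a minimax strategy.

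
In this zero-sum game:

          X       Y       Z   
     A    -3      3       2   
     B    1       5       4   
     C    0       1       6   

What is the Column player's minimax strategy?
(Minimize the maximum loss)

Column should play X, value = 1

Work:
Column player minimizes Row's maximum payoff:
Column X: max payoff to Row = 1
Column Y: max payoff to Row = 5
Column Z: max payoff to Row = 6
Minimum is 1, achieved by column X.
Minimax strategy: X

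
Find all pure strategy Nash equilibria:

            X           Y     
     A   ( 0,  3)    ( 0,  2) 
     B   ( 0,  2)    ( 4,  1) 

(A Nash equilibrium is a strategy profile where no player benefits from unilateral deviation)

Nash equilibrium: (A, X), (B, X)

Work:
Best responses:
  P1 vs X: payoffs [0, 0] → best response A/B (payoff 0)
  P1 vs Y: payoffs [0, 4] → best response B (payoff 4)
  P2 vs A: payoffs [3, 2] → best response X (payoff 3)
  P2 vs B: payoffs [2, 1] → best response X (payoff 2)
Mutual best responses: (A,X), (B,X) → Nash equilibria.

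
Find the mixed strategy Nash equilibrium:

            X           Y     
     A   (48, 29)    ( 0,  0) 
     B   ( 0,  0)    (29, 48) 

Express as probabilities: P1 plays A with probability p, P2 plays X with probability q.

p = 0.6234, q = 0.3766

Work:
Find probabilities that make opponent indifferent:
P2 chooses q to make P1 indifferent between A and B
P1 chooses p to make P2 indifferent between X and Y
Mixed NE: P1 plays (A: 0.6234, B: 0.3766), P2 plays (X: 0.3766, Y: 0.6234)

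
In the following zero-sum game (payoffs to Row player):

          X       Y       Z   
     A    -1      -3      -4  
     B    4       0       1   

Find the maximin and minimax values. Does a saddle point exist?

Maximin = 0, Minimax = 0, Saddle: True

Work:
Row minimums: [-4, 0] → maximin = 0
Column maximums: [4, 0, 1] → minimax = 0
Saddle point exists! Game value = 0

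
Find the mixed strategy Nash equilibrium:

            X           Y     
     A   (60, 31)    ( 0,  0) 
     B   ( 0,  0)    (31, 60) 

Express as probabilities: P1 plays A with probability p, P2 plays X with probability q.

p = 0.6593, q = 0.3407

Work:
Find probabilities that make opponent indifferent:
P2 chooses q to make P1 indifferent between A and B
P1 chooses p to make P2 indifferent between X and Y
Mixed NE: P1 plays (A: 0.6593, B: 0.3407), P2 plays (X: 0.3407, Y: 0.6593)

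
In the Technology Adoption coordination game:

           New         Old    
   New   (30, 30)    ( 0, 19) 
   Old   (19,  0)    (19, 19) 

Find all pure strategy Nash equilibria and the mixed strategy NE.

Pure NE: (New, New) and (Old, Old); Mixed NE: p = 0.6333, q = 0.6333

Work:
Check pure NE:
(New, New): (30, 30) - no unilateral deviation beneficial
(Old, Old): (19, 19) - no unilateral deviation beneficial
Mixed NE: P1 plays New with p = 0.6333, P2 plays New with q = 0.6333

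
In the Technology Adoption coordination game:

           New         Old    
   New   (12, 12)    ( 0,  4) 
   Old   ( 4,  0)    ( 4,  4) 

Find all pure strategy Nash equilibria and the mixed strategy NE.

Pure NE: (New, New) and (Old, Old); Mixed NE: p = 0.3333, q = 0.3333

Work:
Check pure NE:
(New, New): (12, 12) - no unilateral deviation beneficial
(Old, Old): (4, 4) - no unilateral deviation beneficial
Mixed NE: P1 plays New with p = 0.3333, P2 plays New with q = 0.3333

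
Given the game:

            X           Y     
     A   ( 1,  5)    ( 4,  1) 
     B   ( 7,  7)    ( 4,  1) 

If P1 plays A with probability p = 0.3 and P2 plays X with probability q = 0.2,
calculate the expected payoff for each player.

E[P1] = 4.24, E[P2] = 2.08

Work:
E[P1] = p·q·π₁(A,X) + p·(1-q)·π₁(A,Y) + (1-p)·q·π₁(B,X) + (1-p)·(1-q)·π₁(B,Y)
= 0.3·0.2·1 + 0.3·0.8·4 + 0.7·0.2·7 + 0.7·0.8·4
= 4.24

E[P2] = 2.08 (similar calculation)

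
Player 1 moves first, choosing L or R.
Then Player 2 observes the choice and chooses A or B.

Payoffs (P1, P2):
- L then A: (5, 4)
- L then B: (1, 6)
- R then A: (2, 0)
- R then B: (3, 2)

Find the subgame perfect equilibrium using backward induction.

P1 plays R, P2 plays B after L and B after R; Payoff (3, 2)

Work:
Backward induction:
After L: P2 chooses B → P1 gets 1
After R: P2 chooses B → P1 gets 3
P1 chooses R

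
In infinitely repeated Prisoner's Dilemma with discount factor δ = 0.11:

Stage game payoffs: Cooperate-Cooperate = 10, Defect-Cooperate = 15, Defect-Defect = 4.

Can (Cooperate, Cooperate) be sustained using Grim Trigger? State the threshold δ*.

δ* = 0.4545; since δ = 0.11 < 0.4545, cooperation cannot be sustained

Work:
For Grim Trigger:
Cooperate forever: 10/(1-δ)
Defect then punished: 15 + 4·δ/(1-δ)
Need: 10/(1-δ) ≥ 15 + 4·δ/(1-δ)
Solving: δ ≥ (T-R)/(T-P) = (15-10)/(15-4) = 0.4545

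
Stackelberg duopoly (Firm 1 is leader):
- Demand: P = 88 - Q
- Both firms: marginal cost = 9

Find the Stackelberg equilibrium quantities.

q₁* (leader) = 39.5, q₂* (follower) = 19.75

Work:
Follower's reaction: q₂ = (a - c - q₁)/2
Leader substitutes: π₁ = q₁·(a - q₁ - (a-c-q₁)/2 - c)
FOC: q₁* = (88 - 9)/2 = 39.50
Then: q₂* = (88 - 9 - 39.5)/2 = 19.75
Leader has first-mover advantage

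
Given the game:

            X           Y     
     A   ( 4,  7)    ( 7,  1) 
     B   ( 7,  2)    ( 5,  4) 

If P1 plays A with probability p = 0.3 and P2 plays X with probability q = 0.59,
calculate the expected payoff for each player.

E[P1] = 5.895, E[P2] = 3.336

Work:
E[P1] = p·q·π₁(A,X) + p·(1-q)·π₁(A,Y) + (1-p)·q·π₁(B,X) + (1-p)·(1-q)·π₁(B,Y)
= 0.3·0.59·4 + 0.3·0.41·7 + 0.7·0.59·7 + 0.7·0.41·5
= 5.895

E[P2] = 3.336 (similar calculation)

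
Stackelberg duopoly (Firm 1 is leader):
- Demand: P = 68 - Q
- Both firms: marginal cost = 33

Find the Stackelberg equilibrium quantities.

q₁* (leader) = 17.5, q₂* (follower) = 8.75

Work:
Follower's reaction: q₂ = (a - c - q₁)/2
Leader substitutes: π₁ = q₁·(a - q₁ - (a-c-q₁)/2 - c)
FOC: q₁* = (68 - 33)/2 = 17.50
Then: q₂* = (68 - 33 - 17.5)/2 = 8.75
Leader has first-mover advantage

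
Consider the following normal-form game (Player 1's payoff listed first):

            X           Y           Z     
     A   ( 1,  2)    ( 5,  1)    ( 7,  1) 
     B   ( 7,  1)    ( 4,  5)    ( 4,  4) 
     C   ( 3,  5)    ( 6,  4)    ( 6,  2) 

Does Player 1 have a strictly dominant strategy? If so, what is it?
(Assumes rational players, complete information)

No strictly dominant strategy exists for Player 1

Work:
A strategy strictly dominates another if it gives a strictly higher payoff against every opponent action. Compare each pair of P1's strategies column-by-column:
  A vs B: [1 vs 7, 5 vs 4, 7 vs 4] → A does not strictly dominate B (column X: 1 ≤ 7)
  A vs C: [1 vs 3, 5 vs 6, 7 vs 6] → A does not strictly dominate C (column X: 1 ≤ 3)
  B vs A: [7 vs 1, 4 vs 5, 4 vs 7] → B does not strictly dominate A (column Y: 4 ≤ 5)
  B vs C: [7 vs 3, 4 vs 6, 4 vs 6] → B does not strictly dominate C (column Y: 4 ≤ 6)
  C vs A: [3 vs 1, 6 vs 5, 6 vs 7] → C does not strictly dominate A (column Z: 6 ≤ 7)
  C vs B: [3 vs 7, 6 vs 4, 6 vs 4] → C does not strictly dominate B (column X: 3 ≤ 7)
No single strategy strictly dominates all others → no strictly dominant strategy.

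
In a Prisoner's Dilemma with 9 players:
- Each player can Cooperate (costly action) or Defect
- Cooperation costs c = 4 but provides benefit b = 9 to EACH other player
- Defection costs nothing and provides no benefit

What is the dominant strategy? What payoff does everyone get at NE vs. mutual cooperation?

Dominant: Defect; NE payoff = 0; Coop payoff = 68

Work:
Defect dominates (saves cost c = 4, benefit to others is external)
NE: All defect → everyone gets 0
If all cooperate: each receives (8)×9 - 4 = 68
Social dilemma: 68 > 0 but NE gives 0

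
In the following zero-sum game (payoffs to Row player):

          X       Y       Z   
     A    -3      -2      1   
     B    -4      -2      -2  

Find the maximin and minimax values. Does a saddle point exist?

Maximin = -3, Minimax = -3, Saddle: True

Work:
Row minimums: [-3, -4] → maximin = -3
Column maximums: [-3, -2, 1] → minimax = -3
Saddle point exists! Game value = -3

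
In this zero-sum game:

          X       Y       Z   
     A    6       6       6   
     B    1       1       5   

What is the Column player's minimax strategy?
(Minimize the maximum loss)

Column should play X or Y or Z (all achieve the minimum), value = 6

Work:
Column player minimizes Row's maximum payoff:
Column X: max payoff to Row = 6
Column Y: max payoff to Row = 6
Column Z: max payoff to Row = 6
Minimum is 6, achieved by columns X, Y, Z (tied).
Each of X or Y or Z is a minimax strategy.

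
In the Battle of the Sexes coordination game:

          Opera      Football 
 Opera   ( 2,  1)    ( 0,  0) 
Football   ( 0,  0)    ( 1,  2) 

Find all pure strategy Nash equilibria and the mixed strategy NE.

Pure NE: (Opera, Opera) and (Football, Football); Mixed NE: p = 0.6667, q = 0.3333

Work:
Check pure NE:
(Opera, Opera): (2, 1) - no unilateral deviation beneficial
(Football, Football): (1, 2) - no unilateral deviation beneficial
Mixed NE: P1 plays Opera with p = 0.6667, P2 plays Opera with q = 0.3333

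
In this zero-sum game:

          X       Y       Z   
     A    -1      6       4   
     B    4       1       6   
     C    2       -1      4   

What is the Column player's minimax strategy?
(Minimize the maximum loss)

Column should play X, value = 4

Work:
Column player minimizes Row's maximum payoff:
Column X: max payoff to Row = 4
Column Y: max payoff to Row = 6
Column Z: max payoff to Row = 6
Minimum is 4, achieved by column X.
Minimax strategy: X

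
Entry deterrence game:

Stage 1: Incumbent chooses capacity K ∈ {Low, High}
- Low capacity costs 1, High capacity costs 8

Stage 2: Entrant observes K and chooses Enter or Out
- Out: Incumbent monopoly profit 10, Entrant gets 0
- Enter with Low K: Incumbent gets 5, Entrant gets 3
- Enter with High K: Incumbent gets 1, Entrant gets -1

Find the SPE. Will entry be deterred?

SPE: (Low, Enter|Low, Out|High); Entry not deterred. Incumbent net profit = 4, Entrant gets 3

Work:
After Low K: Entrant enters (3 > 0)
After High K: Entrant stays out (-1 < 0)
Incumbent: Low → 5−1=4, High → 10−8=2
Incumbent chooses Low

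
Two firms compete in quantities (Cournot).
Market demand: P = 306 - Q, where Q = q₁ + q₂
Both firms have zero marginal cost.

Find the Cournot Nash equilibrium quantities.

q₁* = q₂* = 102.0; P* = 102.0

Work:
Profit: π_i = P·q_i = (a - q_i - q_j)·q_i
FOC: ∂π_i/∂q_i = a - 2q_i - q_j = 0
Reaction function: q_i = (306 - q_j)/2
Symmetry: q* = 306/3 = 102.0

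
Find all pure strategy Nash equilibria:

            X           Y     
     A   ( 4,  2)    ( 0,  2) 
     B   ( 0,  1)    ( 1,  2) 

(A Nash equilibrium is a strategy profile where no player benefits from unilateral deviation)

Nash equilibrium: (A, X), (B, Y)

Work:
Best responses:
  P1 vs X: payoffs [4, 0] → best response A (payoff 4)
  P1 vs Y: payoffs [0, 1] → best response B (payoff 1)
  P2 vs A: payoffs [2, 2] → best response X/Y (payoff 2)
  P2 vs B: payoffs [1, 2] → best response Y (payoff 2)
Mutual best responses: (A,X), (B,Y) → Nash equilibria.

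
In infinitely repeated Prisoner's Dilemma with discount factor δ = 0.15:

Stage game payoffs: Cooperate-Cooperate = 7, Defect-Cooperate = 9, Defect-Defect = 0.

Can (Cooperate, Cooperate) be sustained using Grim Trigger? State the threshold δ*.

δ* = 0.2222; since δ = 0.15 < 0.2222, cooperation cannot be sustained

Work:
For Grim Trigger:
Cooperate forever: 7/(1-δ)
Defect then punished: 9 + 0·δ/(1-δ)
Need: 7/(1-δ) ≥ 9 + 0·δ/(1-δ)
Solving: δ ≥ (T-R)/(T-P) = (9-7)/(9-0) = 0.2222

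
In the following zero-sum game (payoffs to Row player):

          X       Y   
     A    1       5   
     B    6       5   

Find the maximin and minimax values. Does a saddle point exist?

Maximin = 5, Minimax = 5, Saddle: True

Work:
Row minimums: [1, 5] → maximin = 5
Column maximums: [6, 5] → minimax = 5
Saddle point exists! Game value = 5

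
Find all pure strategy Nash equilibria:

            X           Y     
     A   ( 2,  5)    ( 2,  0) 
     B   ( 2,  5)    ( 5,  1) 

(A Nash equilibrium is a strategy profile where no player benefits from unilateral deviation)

Nash equilibrium: (A, X), (B, X)

Work:
Best responses:
  P1 vs X: payoffs [2, 2] → best response A/B (payoff 2)
  P1 vs Y: payoffs [2, 5] → best response B (payoff 5)
  P2 vs A: payoffs [5, 0] → best response X (payoff 5)
  P2 vs B: payoffs [5, 1] → best response X (payoff 5)
Mutual best responses: (A,X), (B,X) → Nash equilibria.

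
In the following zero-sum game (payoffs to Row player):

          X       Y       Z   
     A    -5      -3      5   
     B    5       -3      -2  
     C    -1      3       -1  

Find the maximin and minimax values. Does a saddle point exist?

Maximin = -1, Minimax = 3, Saddle: False

Work:
Row minimums: [-5, -3, -1] → maximin = -1
Column maximums: [5, 3, 5] → minimax = 3
No saddle point (maximin ≠ minimax). Mixed strategy needed.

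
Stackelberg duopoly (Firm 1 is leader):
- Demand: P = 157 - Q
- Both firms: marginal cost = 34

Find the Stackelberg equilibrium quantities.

q₁* (leader) = 61.5, q₂* (follower) = 30.75

Work:
Follower's reaction: q₂ = (a - c - q₁)/2
Leader substitutes: π₁ = q₁·(a - q₁ - (a-c-q₁)/2 - c)
FOC: q₁* = (157 - 34)/2 = 61.50
Then: q₂* = (157 - 34 - 61.5)/2 = 30.75
Leader has first-mover advantage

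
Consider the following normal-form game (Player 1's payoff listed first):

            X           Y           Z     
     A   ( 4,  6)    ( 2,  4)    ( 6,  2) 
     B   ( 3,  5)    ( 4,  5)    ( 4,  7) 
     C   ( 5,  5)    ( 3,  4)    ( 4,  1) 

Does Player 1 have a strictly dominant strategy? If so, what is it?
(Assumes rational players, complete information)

No strictly dominant strategy exists for Player 1

Work:
A strategy strictly dominates another if it gives a strictly higher payoff against every opponent action. Compare each pair of P1's strategies column-by-column:
  A vs B: [4 vs 3, 2 vs 4, 6 vs 4] → A does not strictly dominate B (column Y: 2 ≤ 4)
  A vs C: [4 vs 5, 2 vs 3, 6 vs 4] → A does not strictly dominate C (column X: 4 ≤ 5)
  B vs A: [3 vs 4, 4 vs 2, 4 vs 6] → B does not strictly dominate A (column X: 3 ≤ 4)
  B vs C: [3 vs 5, 4 vs 3, 4 vs 4] → B does not strictly dominate C (column X: 3 ≤ 5)
  C vs A: [5 vs 4, 3 vs 2, 4 vs 6] → C does not strictly dominate A (column Z: 4 ≤ 6)
  C vs B: [5 vs 3, 3 vs 4, 4 vs 4] → C does not strictly dominate B (column Y: 3 ≤ 4)
No single strategy strictly dominates all others → no strictly dominant strategy.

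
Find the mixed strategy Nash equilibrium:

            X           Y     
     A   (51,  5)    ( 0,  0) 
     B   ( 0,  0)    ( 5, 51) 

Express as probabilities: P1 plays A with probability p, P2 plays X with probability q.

p = 0.9107, q = 0.0893

Work:
Find probabilities that make opponent indifferent:
P2 chooses q to make P1 indifferent between A and B
P1 chooses p to make P2 indifferent between X and Y
Mixed NE: P1 plays (A: 0.9107, B: 0.0893), P2 plays (X: 0.0893, Y: 0.9107)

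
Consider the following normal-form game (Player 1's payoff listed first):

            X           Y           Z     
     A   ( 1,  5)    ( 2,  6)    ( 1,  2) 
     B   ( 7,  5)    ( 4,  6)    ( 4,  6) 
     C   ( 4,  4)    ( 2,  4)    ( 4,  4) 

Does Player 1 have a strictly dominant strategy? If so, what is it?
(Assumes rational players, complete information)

No strictly dominant strategy exists for Player 1

Work:
A strategy strictly dominates another if it gives a strictly higher payoff against every opponent action. Compare each pair of P1's strategies column-by-column:
  A vs B: [1 vs 7, 2 vs 4, 1 vs 4] → A does not strictly dominate B (column X: 1 ≤ 7)
  A vs C: [1 vs 4, 2 vs 2, 1 vs 4] → A does not strictly dominate C (column X: 1 ≤ 4)
  B vs A: [7 vs 1, 4 vs 2, 4 vs 1] → B strictly dominates A
  B vs C: [7 vs 4, 4 vs 2, 4 vs 4] → B does not strictly dominate C (column Z: 4 ≤ 4)
  C vs A: [4 vs 1, 2 vs 2, 4 vs 1] → C does not strictly dominate A (column Y: 2 ≤ 2)
  C vs B: [4 vs 7, 2 vs 4, 4 vs 4] → C does not strictly dominate B (column X: 4 ≤ 7)
No single strategy strictly dominates all others → no strictly dominant strategy.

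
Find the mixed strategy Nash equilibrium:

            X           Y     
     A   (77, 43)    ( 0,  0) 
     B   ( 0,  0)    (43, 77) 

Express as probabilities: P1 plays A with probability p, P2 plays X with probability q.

p = 0.6417, q = 0.3583

Work:
Find probabilities that make opponent indifferent:
P2 chooses q to make P1 indifferent between A and B
P1 chooses p to make P2 indifferent between X and Y
Mixed NE: P1 plays (A: 0.6417, B: 0.3583), P2 plays (X: 0.3583, Y: 0.6417)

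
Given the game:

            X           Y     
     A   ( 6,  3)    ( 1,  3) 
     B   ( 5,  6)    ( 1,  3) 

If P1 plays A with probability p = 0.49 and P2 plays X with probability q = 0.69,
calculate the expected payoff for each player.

E[P1] = 4.0981, E[P2] = 4.0557

Work:
E[P1] = p·q·π₁(A,X) + p·(1-q)·π₁(A,Y) + (1-p)·q·π₁(B,X) + (1-p)·(1-q)·π₁(B,Y)
= 0.49·0.69·6 + 0.49·0.31·1 + 0.51·0.69·5 + 0.51·0.31·1
= 4.0981

E[P2] = 4.0557 (similar calculation)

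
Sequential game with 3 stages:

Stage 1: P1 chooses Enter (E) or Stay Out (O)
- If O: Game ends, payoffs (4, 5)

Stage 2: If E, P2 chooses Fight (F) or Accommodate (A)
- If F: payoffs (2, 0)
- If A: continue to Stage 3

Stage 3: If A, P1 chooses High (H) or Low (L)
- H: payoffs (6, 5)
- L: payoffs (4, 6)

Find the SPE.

SPE: (E, A, H); Outcome (6, 5)

Work:
Stage 3: P1 chooses H (6 vs 4)
Stage 2: P2: F->0, A->5 (anticipating H). Choose A
Stage 1: P1: O->4, E->6 (anticipating A, H). Choose E
SPE path: E -> A -> H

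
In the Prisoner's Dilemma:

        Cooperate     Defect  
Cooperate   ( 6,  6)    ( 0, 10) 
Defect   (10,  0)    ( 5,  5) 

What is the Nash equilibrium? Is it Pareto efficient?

(Defect, Defect) is NE; not Pareto efficient

Work:
Defect dominates Cooperate for both players:
If P2 cooperates: Defect (10) > Cooperate (6)
If P2 defects: Defect (5) > Cooperate (0)
NE: (Defect, Defect) with payoff (5, 5)
But (Cooperate, Cooperate) = (6, 6) Pareto dominates (5, 5)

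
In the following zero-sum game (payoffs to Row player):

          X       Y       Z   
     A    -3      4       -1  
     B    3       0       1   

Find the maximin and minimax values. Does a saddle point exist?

Maximin = 0, Minimax = 1, Saddle: False

Work:
Row minimums: [-3, 0] → maximin = 0
Column maximums: [3, 4, 1] → minimax = 1
No saddle point (maximin ≠ minimax). Mixed strategy needed.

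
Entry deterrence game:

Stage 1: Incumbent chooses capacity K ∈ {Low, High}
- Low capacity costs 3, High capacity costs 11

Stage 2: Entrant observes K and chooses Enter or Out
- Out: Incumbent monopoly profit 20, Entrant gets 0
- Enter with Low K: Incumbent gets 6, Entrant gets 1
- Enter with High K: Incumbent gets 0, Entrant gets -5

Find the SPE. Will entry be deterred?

SPE: (High, Enter|Low, Out|High); Entry deterred. Incumbent net profit = 9

Work:
After Low K: Entrant enters (1 > 0)
After High K: Entrant stays out (-5 < 0)
Incumbent: Low → 6−3=3, High → 20−11=9
Incumbent chooses High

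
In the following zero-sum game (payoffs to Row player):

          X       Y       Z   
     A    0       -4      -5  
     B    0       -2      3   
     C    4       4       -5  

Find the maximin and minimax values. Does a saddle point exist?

Maximin = -2, Minimax = 3, Saddle: False

Work:
Row minimums: [-5, -2, -5] → maximin = -2
Column maximums: [4, 4, 3] → minimax = 3
No saddle point (maximin ≠ minimax). Mixed strategy needed.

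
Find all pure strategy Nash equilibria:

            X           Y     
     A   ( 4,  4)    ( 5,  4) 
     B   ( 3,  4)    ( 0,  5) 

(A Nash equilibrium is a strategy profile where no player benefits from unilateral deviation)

Nash equilibrium: (A, X), (A, Y)

Work:
Best responses:
  P1 vs X: payoffs [4, 3] → best response A (payoff 4)
  P1 vs Y: payoffs [5, 0] → best response A (payoff 5)
  P2 vs A: payoffs [4, 4] → best response X/Y (payoff 4)
  P2 vs B: payoffs [4, 5] → best response Y (payoff 5)
Mutual best responses: (A,X), (A,Y) → Nash equilibria.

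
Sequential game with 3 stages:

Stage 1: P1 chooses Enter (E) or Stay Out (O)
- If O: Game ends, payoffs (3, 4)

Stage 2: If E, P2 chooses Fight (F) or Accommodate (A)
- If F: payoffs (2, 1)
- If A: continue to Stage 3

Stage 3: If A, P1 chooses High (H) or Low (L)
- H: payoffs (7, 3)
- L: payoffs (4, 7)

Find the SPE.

SPE: (E, A, H); Outcome (7, 3)

Work:
Stage 3: P1 chooses H (7 vs 4)
Stage 2: P2: F->1, A->3 (anticipating H). Choose A
Stage 1: P1: O->3, E->7 (anticipating A, H). Choose E
SPE path: E -> A -> H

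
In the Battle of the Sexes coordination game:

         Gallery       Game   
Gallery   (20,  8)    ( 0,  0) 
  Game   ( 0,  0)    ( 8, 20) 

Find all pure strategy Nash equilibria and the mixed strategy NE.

Pure NE: (Gallery, Gallery) and (Game, Game); Mixed NE: p = 0.7143, q = 0.2857

Work:
Check pure NE:
(Gallery, Gallery): (20, 8) - no unilateral deviation beneficial
(Game, Game): (8, 20) - no unilateral deviation beneficial
Mixed NE: P1 plays Gallery with p = 0.7143, P2 plays Gallery with q = 0.2857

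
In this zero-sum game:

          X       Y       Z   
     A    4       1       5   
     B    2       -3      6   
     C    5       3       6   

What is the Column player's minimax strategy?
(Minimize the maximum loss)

Column should play Y, value = 3

Work:
Column player minimizes Row's maximum payoff:
Column X: max payoff to Row = 5
Column Y: max payoff to Row = 3
Column Z: max payoff to Row = 6
Minimum is 3, achieved by column Y.
Minimax strategy: Y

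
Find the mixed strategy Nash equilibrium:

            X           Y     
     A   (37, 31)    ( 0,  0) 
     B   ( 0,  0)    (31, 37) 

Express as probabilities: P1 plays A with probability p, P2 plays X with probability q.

p = 0.5441, q = 0.4559

Work:
Find probabilities that make opponent indifferent:
P2 chooses q to make P1 indifferent between A and B
P1 chooses p to make P2 indifferent between X and Y
Mixed NE: P1 plays (A: 0.5441, B: 0.4559), P2 plays (X: 0.4559, Y: 0.5441)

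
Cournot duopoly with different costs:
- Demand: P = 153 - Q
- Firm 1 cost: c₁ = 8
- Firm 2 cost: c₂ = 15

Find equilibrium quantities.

q₁* = 50.67, q₂* = 43.67

Work:
Reaction: q₁ = (153 - 8 - q₂)/2
Reaction: q₂ = (153 - 15 - q₁)/2
Solve simultaneously:
q₁* = (153 - 2×8 + 15)/3 = 50.67
q₂* = (153 - 2×15 + 8)/3 = 43.67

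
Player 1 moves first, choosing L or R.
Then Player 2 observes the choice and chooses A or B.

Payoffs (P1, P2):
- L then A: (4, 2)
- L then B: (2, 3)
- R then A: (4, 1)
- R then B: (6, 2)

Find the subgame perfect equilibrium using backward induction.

P1 plays R, P2 plays B after L and B after R; Payoff (6, 2)

Work:
Backward induction:
After L: P2 chooses B → P1 gets 2
After R: P2 chooses B → P1 gets 6
P1 chooses R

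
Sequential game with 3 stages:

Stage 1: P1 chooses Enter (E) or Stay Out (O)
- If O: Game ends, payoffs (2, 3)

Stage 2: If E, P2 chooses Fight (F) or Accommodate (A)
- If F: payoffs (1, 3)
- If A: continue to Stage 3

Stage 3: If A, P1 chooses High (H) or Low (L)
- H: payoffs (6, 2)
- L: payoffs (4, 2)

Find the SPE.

SPE: (O, F, H); Outcome (2, 3)

Work:
Stage 3: P1 chooses H (6 vs 4)
Stage 2: P2: F->3, A->2 (anticipating H). Choose F
Stage 1: P1: O->2, E->1 (anticipating F, H). Choose O
SPE path: O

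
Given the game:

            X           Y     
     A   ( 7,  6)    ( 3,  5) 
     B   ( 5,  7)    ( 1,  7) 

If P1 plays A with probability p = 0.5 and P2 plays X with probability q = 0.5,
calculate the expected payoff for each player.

E[P1] = 4.0, E[P2] = 6.25

Work:
E[P1] = p·q·π₁(A,X) + p·(1-q)·π₁(A,Y) + (1-p)·q·π₁(B,X) + (1-p)·(1-q)·π₁(B,Y)
= 0.5·0.5·7 + 0.5·0.5·3 + 0.5·0.5·5 + 0.5·0.5·1
= 4.0

E[P2] = 6.25 (similar calculation)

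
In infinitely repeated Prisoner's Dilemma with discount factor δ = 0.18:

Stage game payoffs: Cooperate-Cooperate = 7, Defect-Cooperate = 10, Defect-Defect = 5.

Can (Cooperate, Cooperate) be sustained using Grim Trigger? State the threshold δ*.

δ* = 0.6; since δ = 0.18 < 0.6, cooperation cannot be sustained

Work:
For Grim Trigger:
Cooperate forever: 7/(1-δ)
Defect then punished: 10 + 5·δ/(1-δ)
Need: 7/(1-δ) ≥ 10 + 5·δ/(1-δ)
Solving: δ ≥ (T-R)/(T-P) = (10-7)/(10-5) = 0.6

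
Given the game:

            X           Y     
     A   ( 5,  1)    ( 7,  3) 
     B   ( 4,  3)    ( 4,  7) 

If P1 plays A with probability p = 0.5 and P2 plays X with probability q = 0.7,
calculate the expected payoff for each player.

E[P1] = 4.8, E[P2] = 2.9

Work:
E[P1] = p·q·π₁(A,X) + p·(1-q)·π₁(A,Y) + (1-p)·q·π₁(B,X) + (1-p)·(1-q)·π₁(B,Y)
= 0.5·0.7·5 + 0.5·0.3·7 + 0.5·0.7·4 + 0.5·0.3·4
= 4.8

E[P2] = 2.9 (similar calculation)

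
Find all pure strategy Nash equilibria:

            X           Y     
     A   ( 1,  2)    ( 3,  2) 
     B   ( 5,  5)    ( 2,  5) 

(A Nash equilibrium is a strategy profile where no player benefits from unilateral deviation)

Nash equilibrium: (A, Y), (B, X)

Work:
Best responses:
  P1 vs X: payoffs [1, 5] → best response B (payoff 5)
  P1 vs Y: payoffs [3, 2] → best response A (payoff 3)
  P2 vs A: payoffs [2, 2] → best response X/Y (payoff 2)
  P2 vs B: payoffs [5, 5] → best response X/Y (payoff 5)
Mutual best responses: (A,Y), (B,X) → Nash equilibria.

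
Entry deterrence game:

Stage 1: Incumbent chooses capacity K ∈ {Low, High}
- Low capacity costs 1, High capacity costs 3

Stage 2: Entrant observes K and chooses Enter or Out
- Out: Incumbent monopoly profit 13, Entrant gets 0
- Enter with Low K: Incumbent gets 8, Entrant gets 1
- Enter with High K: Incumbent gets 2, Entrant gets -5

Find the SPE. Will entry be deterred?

SPE: (High, Enter|Low, Out|High); Entry deterred. Incumbent net profit = 10

Work:
After Low K: Entrant enters (1 > 0)
After High K: Entrant stays out (-5 < 0)
Incumbent: Low → 8−1=7, High → 13−3=10
Incumbent chooses High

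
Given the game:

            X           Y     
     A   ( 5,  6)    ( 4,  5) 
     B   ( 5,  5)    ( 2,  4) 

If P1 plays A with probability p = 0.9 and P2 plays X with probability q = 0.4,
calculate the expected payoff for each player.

E[P1] = 4.28, E[P2] = 5.3

Work:
E[P1] = p·q·π₁(A,X) + p·(1-q)·π₁(A,Y) + (1-p)·q·π₁(B,X) + (1-p)·(1-q)·π₁(B,Y)
= 0.9·0.4·5 + 0.9·0.6·4 + 0.1·0.4·5 + 0.1·0.6·2
= 4.28

E[P2] = 5.3 (similar calculation)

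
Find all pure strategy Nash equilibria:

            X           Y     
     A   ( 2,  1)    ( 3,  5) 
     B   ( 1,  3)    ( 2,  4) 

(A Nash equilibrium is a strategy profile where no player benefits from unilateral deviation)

Nash equilibrium: (A, Y)

Work:
Best responses:
  P1 vs X: payoffs [2, 1] → best response A (payoff 2)
  P1 vs Y: payoffs [3, 2] → best response A (payoff 3)
  P2 vs A: payoffs [1, 5] → best response Y (payoff 5)
  P2 vs B: payoffs [3, 4] → best response Y (payoff 4)
Mutual best responses: (A,Y) → Nash equilibria.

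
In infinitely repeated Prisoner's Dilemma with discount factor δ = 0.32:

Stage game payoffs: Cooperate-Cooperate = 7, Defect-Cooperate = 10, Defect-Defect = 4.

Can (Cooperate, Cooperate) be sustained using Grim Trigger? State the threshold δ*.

δ* = 0.5; since δ = 0.32 < 0.5, cooperation cannot be sustained

Work:
For Grim Trigger:
Cooperate forever: 7/(1-δ)
Defect then punished: 10 + 4·δ/(1-δ)
Need: 7/(1-δ) ≥ 10 + 4·δ/(1-δ)
Solving: δ ≥ (T-R)/(T-P) = (10-7)/(10-4) = 0.5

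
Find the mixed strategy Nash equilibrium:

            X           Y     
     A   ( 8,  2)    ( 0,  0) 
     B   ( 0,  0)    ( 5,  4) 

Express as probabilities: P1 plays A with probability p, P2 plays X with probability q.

p = 0.6667, q = 0.3846

Work:
Find probabilities that make opponent indifferent:
P2 chooses q to make P1 indifferent between A and B
P1 chooses p to make P2 indifferent between X and Y
Mixed NE: P1 plays (A: 0.6667, B: 0.3333), P2 plays (X: 0.3846, Y: 0.6154)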